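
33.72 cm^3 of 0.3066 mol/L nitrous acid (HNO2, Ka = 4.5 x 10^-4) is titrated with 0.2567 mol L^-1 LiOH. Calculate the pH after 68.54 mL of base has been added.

n(acid) = 0.3066 x 0.03372 = 0.01034 mol; n(LiOH) added = 0.2567 x 0.06854 = 0.01759 mol.
Base is in excess by 0.01759 - 0.01034 = 0.007256 mol in a total volume of 0.1023 L.
[OH^-] = 0.007256/0.1023 = 0.07095 M, so pOH = 1.15 and pH = 14.00 - 1.15 = 12.85.

12.85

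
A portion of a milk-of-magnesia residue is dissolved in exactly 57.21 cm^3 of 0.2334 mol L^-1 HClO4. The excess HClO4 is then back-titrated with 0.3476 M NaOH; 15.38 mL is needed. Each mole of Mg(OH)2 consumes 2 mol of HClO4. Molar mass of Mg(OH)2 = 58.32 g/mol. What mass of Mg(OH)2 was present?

0.233 g

Total n(HClO4) added = 0.2334 x 0.05721 = 0.01335 mol.
n(NaOH) used = 0.3476 x 0.01538 = 0.005346 mol, which equals the excess n(HClO4).
So n(HClO4) consumed by the sample = 0.01335 - 0.005346 = 0.008007 mol.
n(Mg(OH)2) = 0.008007 / 2 = 0.004003 mol.
mass = 0.004003 mol x 58.32 g/mol = 0.233 g.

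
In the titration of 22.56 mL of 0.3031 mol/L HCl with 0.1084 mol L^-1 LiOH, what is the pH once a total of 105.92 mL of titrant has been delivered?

n(acid) = 0.3031 x 0.02256 = 0.006838 mol; n(LiOH) added = 0.1084 x 0.1059 = 0.01148 mol.
Base is in excess by 0.01148 - 0.006838 = 0.004644 mol in a total volume of 0.1285 L.
[OH^-] = 0.004644/0.1285 = 0.03614 M, so pOH = 1.44 and pH = 14.00 - 1.44 = 12.56.

12.56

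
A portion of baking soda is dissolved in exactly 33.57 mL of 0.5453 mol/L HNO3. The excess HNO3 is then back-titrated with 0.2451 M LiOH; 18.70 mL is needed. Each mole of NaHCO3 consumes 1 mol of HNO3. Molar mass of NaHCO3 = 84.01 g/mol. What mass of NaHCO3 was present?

1.15 g

Total n(HNO3) added = 0.5453 x 0.03357 = 0.01831 mol.
n(LiOH) used = 0.2451 x 0.01870 = 0.004583 mol, which equals the excess n(HNO3).
So n(HNO3) consumed by the sample = 0.01831 - 0.004583 = 0.01372 mol.
n(NaHCO3) = 0.01372 / 1 = 0.01372 mol.
mass = 0.01372 mol x 84.01 g/mol = 1.15 g.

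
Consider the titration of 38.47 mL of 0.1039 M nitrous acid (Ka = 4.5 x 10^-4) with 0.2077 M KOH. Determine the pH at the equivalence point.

n(HNO2) = 0.1039 x 0.03847 = 0.003997 mol; V(KOH) at equivalence = 0.003997/0.2077 = 0.01924 L.
At equivalence all the acid is converted to NO2-; total volume = 0.03847 + 0.01924 = 0.05771 L, so [NO2-] = 0.003997/0.05771 = 0.06926 M.
Kb = Kw/Ka = 1.0e-14 / 4.5 x 10^-4 = 2.22e-11.
[OH^-] = sqrt(Kb x [NO2-]) = sqrt(2.22e-11 x 0.06926) = 1.24e-6 M.
pOH = 5.91, so pH = 14.00 - 5.91 = 8.09.

8.09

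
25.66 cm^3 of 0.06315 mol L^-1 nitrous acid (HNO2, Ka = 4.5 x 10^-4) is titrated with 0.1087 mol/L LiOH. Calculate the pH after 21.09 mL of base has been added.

12.16

n(acid) = 0.06315 x 0.02566 = 0.001620 mol; n(LiOH) added = 0.1087 x 0.02109 = 0.002292 mol.
Base is in excess by 0.002292 - 0.001620 = 0.0006721 mol in a total volume of 0.04675 L.
[OH^-] = 0.0006721/0.04675 = 0.01438 M, so pOH = 1.84 and pH = 14.00 - 1.84 = 12.16.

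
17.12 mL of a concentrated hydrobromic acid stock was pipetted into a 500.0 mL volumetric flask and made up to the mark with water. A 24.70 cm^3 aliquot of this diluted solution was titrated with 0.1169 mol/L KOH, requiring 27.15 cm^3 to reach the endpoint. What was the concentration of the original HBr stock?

3.75 M

n(KOH) = 0.1169 x 0.02715 = 0.003174 mol.
n(HBr) in the aliquot = 0.003174 mol.
[diluted HBr] = 0.003174 / 0.02470 = 0.1285 M.
Dilution factor = 500.0/17.12 = 29.21, so [stock] = 0.1285 x 29.21 = 3.75 M.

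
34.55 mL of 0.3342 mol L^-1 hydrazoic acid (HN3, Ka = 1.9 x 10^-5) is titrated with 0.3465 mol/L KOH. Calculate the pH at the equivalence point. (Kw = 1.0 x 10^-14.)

8.98

n(HN3) = 0.3342 x 0.03455 = 0.01155 mol; V(KOH) at equivalence = 0.01155/0.3465 = 0.03332 L.
At equivalence all the acid is converted to N3-; total volume = 0.03455 + 0.03332 = 0.06787 L, so [N3-] = 0.01155/0.06787 = 0.1701 M.
Kb = Kw/Ka = 1.0e-14 / 1.9 x 10^-5 = 5.26e-10.
[OH^-] = sqrt(Kb x [N3-]) = sqrt(5.26e-10 x 0.1701) = 9.46e-6 M.
pOH = 5.02, so pH = 14.00 - 5.02 = 8.98.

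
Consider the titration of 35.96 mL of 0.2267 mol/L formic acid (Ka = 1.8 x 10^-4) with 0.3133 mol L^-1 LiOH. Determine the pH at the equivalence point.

n(HCOOH) = 0.2267 x 0.03596 = 0.008152 mol; V(LiOH) at equivalence = 0.008152/0.3133 = 0.02602 L.
At equivalence all the acid is converted to HCOO-; total volume = 0.03596 + 0.02602 = 0.06198 L, so [HCOO-] = 0.008152/0.06198 = 0.1315 M.
Kb = Kw/Ka = 1.0e-14 / 1.8 x 10^-4 = 5.56e-11.
[OH^-] = sqrt(Kb x [HCOO-]) = sqrt(5.56e-11 x 0.1315) = 2.70e-6 M.
pOH = 5.57, so pH = 14.00 - 5.57 = 8.43.

8.43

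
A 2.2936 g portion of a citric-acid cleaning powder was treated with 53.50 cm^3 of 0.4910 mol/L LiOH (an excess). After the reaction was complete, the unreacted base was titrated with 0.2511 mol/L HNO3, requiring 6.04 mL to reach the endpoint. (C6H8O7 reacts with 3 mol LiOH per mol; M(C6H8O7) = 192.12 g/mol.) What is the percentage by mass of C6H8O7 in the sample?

Total n(LiOH) added = 0.4910 x 0.05350 = 0.02627 mol.
n(HNO3) used = 0.2511 x 0.006040 = 0.001517 mol, which equals the excess n(LiOH).
So n(LiOH) consumed by the sample = 0.02627 - 0.001517 = 0.02475 mol.
n(C6H8O7) = 0.02475 / 3 = 0.008251 mol.
mass C6H8O7 = 0.008251 x 192.12 = 1.585 g, so %C6H8O7 = 1.585/2.2936 x 100 = 69.1%.

69.1%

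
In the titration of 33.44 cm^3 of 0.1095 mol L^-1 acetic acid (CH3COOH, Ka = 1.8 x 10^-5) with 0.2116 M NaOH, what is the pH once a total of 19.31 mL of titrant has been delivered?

n(acid) = 0.1095 x 0.03344 = 0.003662 mol; n(NaOH) added = 0.2116 x 0.01931 = 0.004086 mol.
Base is in excess by 0.004086 - 0.003662 = 0.0004243 mol in a total volume of 0.05275 L.
[OH^-] = 0.0004243/0.05275 = 0.008044 M, so pOH = 2.09 and pH = 14.00 - 2.09 = 11.91.

11.91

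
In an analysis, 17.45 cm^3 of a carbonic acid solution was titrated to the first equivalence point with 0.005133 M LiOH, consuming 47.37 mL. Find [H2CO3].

n(LiOH) = 0.005133 x 0.04737 = 0.0002432 mol.
At the first equivalence point, 1 mol OH^- react per mol H2CO3, so n(H2CO3) = 0.0002432 / 1 = 0.0002432 mol.
[H2CO3] = 0.0002432 / 0.01745 L = 0.0139 M.

0.0139 M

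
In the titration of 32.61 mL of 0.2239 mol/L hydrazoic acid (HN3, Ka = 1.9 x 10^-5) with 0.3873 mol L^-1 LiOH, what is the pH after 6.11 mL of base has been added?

Initial n(HN3) = 0.2239 x 0.03261 = 0.007301 mol.
n(LiOH) added = 0.3873 x 0.006110 = 0.002366 mol, converting that many moles of HN3 to N3-.
Remaining n(HN3) = 0.004935 mol; n(N3-) = 0.002366 mol.
By Henderson-Hasselbalch, pH = pKa + log([A^-]/[HA]) = 4.72 + log(0.002366/0.004935) = 4.72 + (-0.32) = 4.40.

4.40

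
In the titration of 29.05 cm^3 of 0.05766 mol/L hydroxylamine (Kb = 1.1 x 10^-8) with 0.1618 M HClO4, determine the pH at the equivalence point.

3.71

n(NH2OH) = 0.05766 x 0.02905 = 0.001675 mol; V(HClO4) at equivalence = 0.001675/0.1618 = 0.01035 L.
At equivalence the base is fully converted to NH3OH+; total volume = 0.03940 L, so [NH3OH+] = 0.001675/0.03940 = 0.04251 M.
Ka(NH3OH+) = Kw/Kb = 1.0e-14 / 1.1 x 10^-8 = 9.09e-7.
[H^+] = sqrt(Ka x [NH3OH+]) = sqrt(9.09e-7 x 0.04251) = 0.000197 M.
pH = -log(0.000197) = 3.71.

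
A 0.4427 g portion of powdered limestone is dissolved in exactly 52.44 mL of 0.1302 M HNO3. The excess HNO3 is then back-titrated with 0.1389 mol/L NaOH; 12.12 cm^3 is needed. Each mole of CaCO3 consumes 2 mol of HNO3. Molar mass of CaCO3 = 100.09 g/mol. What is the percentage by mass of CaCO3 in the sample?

58.2%

Total n(HNO3) added = 0.1302 x 0.05244 = 0.006828 mol.
n(NaOH) used = 0.1389 x 0.01212 = 0.001683 mol, which equals the excess n(HNO3).
So n(HNO3) consumed by the sample = 0.006828 - 0.001683 = 0.005144 mol.
n(CaCO3) = 0.005144 / 2 = 0.002572 mol.
mass CaCO3 = 0.002572 x 100.09 = 0.2574 g, so %CaCO3 = 0.2574/0.4427 x 100 = 58.2%.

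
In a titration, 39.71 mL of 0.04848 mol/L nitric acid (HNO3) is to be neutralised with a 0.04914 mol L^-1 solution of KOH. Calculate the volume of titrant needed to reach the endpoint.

n(HNO3) = 0.04848 mol/L x 0.03971 L = 0.001925 mol.
At equivalence n(KOH) = n(HNO3) = 0.001925 mol.
V(KOH) = 0.001925 / 0.04914 = 0.03918 L = 39.2 mL.

39.2 mL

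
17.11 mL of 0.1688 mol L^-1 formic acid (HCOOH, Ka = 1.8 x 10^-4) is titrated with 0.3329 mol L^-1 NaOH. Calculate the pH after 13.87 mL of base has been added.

n(acid) = 0.1688 x 0.01711 = 0.002888 mol; n(NaOH) added = 0.3329 x 0.01387 = 0.004617 mol.
Base is in excess by 0.004617 - 0.002888 = 0.001729 mol in a total volume of 0.03098 L.
[OH^-] = 0.001729/0.03098 = 0.05582 M, so pOH = 1.25 and pH = 14.00 - 1.25 = 12.75.

12.75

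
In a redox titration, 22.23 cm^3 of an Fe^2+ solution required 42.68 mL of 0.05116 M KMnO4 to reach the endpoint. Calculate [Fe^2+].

0.491 M

n(KMnO4) = 0.05116 x 0.04268 = 0.002184 mol.
From the balanced equation, 1 mol KMnO4 reacts with 5 mol Fe^2+, so n(Fe^2+) = 0.002184 x 5/1 = 0.01092 mol.
[Fe^2+] = 0.01092 / 0.02223 L = 0.491 M.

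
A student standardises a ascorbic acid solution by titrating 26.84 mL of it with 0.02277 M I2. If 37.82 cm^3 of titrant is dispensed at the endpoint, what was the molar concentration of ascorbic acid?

n(I2) = 0.02277 x 0.03782 = 0.0008612 mol.
From the balanced equation, 1 mol I2 reacts with 1 mol ascorbic acid, so n(ascorbic acid) = 0.0008612 x 1/1 = 0.0008612 mol.
[ascorbic acid] = 0.0008612 / 0.02684 L = 0.0321 M.

0.0321 M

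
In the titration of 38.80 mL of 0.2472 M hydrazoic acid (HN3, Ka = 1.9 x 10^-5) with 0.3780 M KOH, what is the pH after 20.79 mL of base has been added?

Initial n(HN3) = 0.2472 x 0.03880 = 0.009591 mol.
n(KOH) added = 0.3780 x 0.02079 = 0.007859 mol, converting that many moles of HN3 to N3-.
Remaining n(HN3) = 0.001733 mol; n(N3-) = 0.007859 mol.
By Henderson-Hasselbalch, pH = pKa + log([A^-]/[HA]) = 4.72 + log(0.007859/0.001733) = 4.72 + (+0.66) = 5.38.

5.38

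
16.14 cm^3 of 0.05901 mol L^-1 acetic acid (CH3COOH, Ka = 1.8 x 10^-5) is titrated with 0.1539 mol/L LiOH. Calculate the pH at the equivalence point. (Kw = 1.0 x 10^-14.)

8.69

n(CH3COOH) = 0.05901 x 0.01614 = 0.0009524 mol; V(LiOH) at equivalence = 0.0009524/0.1539 = 0.006189 L.
At equivalence all the acid is converted to CH3COO-; total volume = 0.01614 + 0.006189 = 0.02233 L, so [CH3COO-] = 0.0009524/0.02233 = 0.04265 M.
Kb = Kw/Ka = 1.0e-14 / 1.8 x 10^-5 = 5.56e-10.
[OH^-] = sqrt(Kb x [CH3COO-]) = sqrt(5.56e-10 x 0.04265) = 4.87e-6 M.
pOH = 5.31, so pH = 14.00 - 5.31 = 8.69.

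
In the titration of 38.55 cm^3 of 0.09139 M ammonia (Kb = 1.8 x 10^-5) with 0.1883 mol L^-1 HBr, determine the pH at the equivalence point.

n(NH3) = 0.09139 x 0.03855 = 0.003523 mol; V(HBr) at equivalence = 0.003523/0.1883 = 0.01871 L.
At equivalence the base is fully converted to NH4+; total volume = 0.05726 L, so [NH4+] = 0.003523/0.05726 = 0.06153 M.
Ka(NH4+) = Kw/Kb = 1.0e-14 / 1.8 x 10^-5 = 5.56e-10.
[H^+] = sqrt(Ka x [NH4+]) = sqrt(5.56e-10 x 0.06153) = 5.85e-6 M.
pH = -log(5.85e-6) = 5.23.

5.23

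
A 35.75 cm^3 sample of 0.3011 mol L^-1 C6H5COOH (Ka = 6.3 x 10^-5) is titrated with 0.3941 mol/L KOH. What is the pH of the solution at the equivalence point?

8.72

n(C6H5COOH) = 0.3011 x 0.03575 = 0.01076 mol; V(KOH) at equivalence = 0.01076/0.3941 = 0.02731 L.
At equivalence all the acid is converted to C6H5COO-; total volume = 0.03575 + 0.02731 = 0.06306 L, so [C6H5COO-] = 0.01076/0.06306 = 0.1707 M.
Kb = Kw/Ka = 1.0e-14 / 6.3 x 10^-5 = 1.59e-10.
[OH^-] = sqrt(Kb x [C6H5COO-]) = sqrt(1.59e-10 x 0.1707) = 5.21e-6 M.
pOH = 5.28, so pH = 14.00 - 5.28 = 8.72.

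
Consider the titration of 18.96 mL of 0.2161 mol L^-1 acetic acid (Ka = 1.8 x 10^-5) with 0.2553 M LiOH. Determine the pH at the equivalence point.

n(CH3COOH) = 0.2161 x 0.01896 = 0.004097 mol; V(LiOH) at equivalence = 0.004097/0.2553 = 0.01605 L.
At equivalence all the acid is converted to CH3COO-; total volume = 0.01896 + 0.01605 = 0.03501 L, so [CH3COO-] = 0.004097/0.03501 = 0.1170 M.
Kb = Kw/Ka = 1.0e-14 / 1.8 x 10^-5 = 5.56e-10.
[OH^-] = sqrt(Kb x [CH3COO-]) = sqrt(5.56e-10 x 0.1170) = 8.06e-6 M.
pOH = 5.09, so pH = 14.00 - 5.09 = 8.91.

8.91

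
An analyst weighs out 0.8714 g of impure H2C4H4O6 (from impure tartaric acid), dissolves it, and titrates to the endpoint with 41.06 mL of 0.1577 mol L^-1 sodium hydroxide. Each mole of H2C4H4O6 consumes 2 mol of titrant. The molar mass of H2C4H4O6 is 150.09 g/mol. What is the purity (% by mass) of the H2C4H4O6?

55.8%

n(NaOH) = 0.1577 x 0.04106 = 0.006475 mol.
n(H2C4H4O6) = 0.006475 / 2 = 0.003238 mol.
mass of H2C4H4O6 = 0.003238 x 150.09 = 0.4859 g.
% purity = 0.4859 / 0.8714 x 100 = 55.8%.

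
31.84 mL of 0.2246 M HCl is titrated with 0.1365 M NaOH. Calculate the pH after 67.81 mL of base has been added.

n(acid) = 0.2246 x 0.03184 = 0.007151 mol; n(NaOH) added = 0.1365 x 0.06781 = 0.009256 mol.
Base is in excess by 0.009256 - 0.007151 = 0.002105 mol in a total volume of 0.09965 L.
[OH^-] = 0.002105/0.09965 = 0.02112 M, so pOH = 1.68 and pH = 14.00 - 1.68 = 12.32.

12.32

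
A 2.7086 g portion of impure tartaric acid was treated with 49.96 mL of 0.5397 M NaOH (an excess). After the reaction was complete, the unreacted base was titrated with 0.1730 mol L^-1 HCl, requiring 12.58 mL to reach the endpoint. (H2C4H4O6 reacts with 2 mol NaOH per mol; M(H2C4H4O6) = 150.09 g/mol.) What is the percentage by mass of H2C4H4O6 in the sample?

68.7%

Total n(NaOH) added = 0.5397 x 0.04996 = 0.02696 mol.
n(HCl) used = 0.1730 x 0.01258 = 0.002176 mol, which equals the excess n(NaOH).
So n(NaOH) consumed by the sample = 0.02696 - 0.002176 = 0.02479 mol.
n(H2C4H4O6) = 0.02479 / 2 = 0.01239 mol.
mass H2C4H4O6 = 0.01239 x 150.09 = 1.860 g, so %H2C4H4O6 = 1.860/2.7086 x 100 = 68.7%.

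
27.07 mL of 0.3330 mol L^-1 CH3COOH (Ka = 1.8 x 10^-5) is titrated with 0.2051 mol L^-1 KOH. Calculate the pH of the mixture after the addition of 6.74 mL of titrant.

4.00

Initial n(CH3COOH) = 0.3330 x 0.02707 = 0.009014 mol.
n(KOH) added = 0.2051 x 0.006740 = 0.001382 mol, converting that many moles of CH3COOH to CH3COO-.
Remaining n(CH3COOH) = 0.007632 mol; n(CH3COO-) = 0.001382 mol.
By Henderson-Hasselbalch, pH = pKa + log([A^-]/[HA]) = 4.74 + log(0.001382/0.007632) = 4.74 + (-0.74) = 4.00.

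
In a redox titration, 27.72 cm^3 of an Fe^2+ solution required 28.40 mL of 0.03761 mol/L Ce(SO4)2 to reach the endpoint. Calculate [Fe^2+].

0.0385 M

n(Ce(SO4)2) = 0.03761 x 0.02840 = 0.001068 mol.
From the balanced equation, 1 mol Ce(SO4)2 reacts with 1 mol Fe^2+, so n(Fe^2+) = 0.001068 x 1/1 = 0.001068 mol.
[Fe^2+] = 0.001068 / 0.02772 L = 0.0385 M.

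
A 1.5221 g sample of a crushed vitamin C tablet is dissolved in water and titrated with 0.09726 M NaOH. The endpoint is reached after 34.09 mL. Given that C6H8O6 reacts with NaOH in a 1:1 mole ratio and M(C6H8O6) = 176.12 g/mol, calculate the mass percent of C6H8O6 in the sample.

38.4%

n(NaOH) = 0.09726 x 0.03409 = 0.003316 mol.
n(C6H8O6) = 0.003316 / 1 = 0.003316 mol.
mass of C6H8O6 = 0.003316 x 176.12 = 0.5839 g.
% purity = 0.5839 / 1.5221 x 100 = 38.4%.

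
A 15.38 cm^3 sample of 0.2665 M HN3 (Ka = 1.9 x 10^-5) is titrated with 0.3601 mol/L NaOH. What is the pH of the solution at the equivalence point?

n(HN3) = 0.2665 x 0.01538 = 0.004099 mol; V(NaOH) at equivalence = 0.004099/0.3601 = 0.01138 L.
At equivalence all the acid is converted to N3-; total volume = 0.01538 + 0.01138 = 0.02676 L, so [N3-] = 0.004099/0.02676 = 0.1532 M.
Kb = Kw/Ka = 1.0e-14 / 1.9 x 10^-5 = 5.26e-10.
[OH^-] = sqrt(Kb x [N3-]) = sqrt(5.26e-10 x 0.1532) = 8.98e-6 M.
pOH = 5.05, so pH = 14.00 - 5.05 = 8.95.

8.95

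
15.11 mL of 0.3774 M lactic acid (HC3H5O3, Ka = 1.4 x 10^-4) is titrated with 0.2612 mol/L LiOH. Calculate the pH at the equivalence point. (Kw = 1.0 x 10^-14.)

n(HC3H5O3) = 0.3774 x 0.01511 = 0.005703 mol; V(LiOH) at equivalence = 0.005703/0.2612 = 0.02183 L.
At equivalence all the acid is converted to C3H5O3-; total volume = 0.01511 + 0.02183 = 0.03694 L, so [C3H5O3-] = 0.005703/0.03694 = 0.1544 M.
Kb = Kw/Ka = 1.0e-14 / 1.4 x 10^-4 = 7.14e-11.
[OH^-] = sqrt(Kb x [C3H5O3-]) = sqrt(7.14e-11 x 0.1544) = 3.32e-6 M.
pOH = 5.48, so pH = 14.00 - 5.48 = 8.52.

8.52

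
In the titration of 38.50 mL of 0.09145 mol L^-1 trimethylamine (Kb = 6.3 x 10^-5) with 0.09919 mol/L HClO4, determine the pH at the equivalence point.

n((CH3)3N) = 0.09145 x 0.03850 = 0.003521 mol; V(HClO4) at equivalence = 0.003521/0.09919 = 0.03550 L.
At equivalence the base is fully converted to (CH3)3NH+; total volume = 0.07400 L, so [(CH3)3NH+] = 0.003521/0.07400 = 0.04758 M.
Ka((CH3)3NH+) = Kw/Kb = 1.0e-14 / 6.3 x 10^-5 = 1.59e-10.
[H^+] = sqrt(Ka x [(CH3)3NH+]) = sqrt(1.59e-10 x 0.04758) = 2.75e-6 M.
pH = -log(2.75e-6) = 5.56.

5.56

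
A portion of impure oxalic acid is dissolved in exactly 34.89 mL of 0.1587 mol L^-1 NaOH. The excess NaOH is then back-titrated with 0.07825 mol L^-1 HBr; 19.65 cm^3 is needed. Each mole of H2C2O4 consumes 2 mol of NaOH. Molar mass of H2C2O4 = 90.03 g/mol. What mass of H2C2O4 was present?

Total n(NaOH) added = 0.1587 x 0.03489 = 0.005537 mol.
n(HBr) used = 0.07825 x 0.01965 = 0.001538 mol, which equals the excess n(NaOH).
So n(NaOH) consumed by the sample = 0.005537 - 0.001538 = 0.003999 mol.
n(H2C2O4) = 0.003999 / 2 = 0.002000 mol.
mass = 0.002000 mol x 90.03 g/mol = 0.180 g.

0.180 g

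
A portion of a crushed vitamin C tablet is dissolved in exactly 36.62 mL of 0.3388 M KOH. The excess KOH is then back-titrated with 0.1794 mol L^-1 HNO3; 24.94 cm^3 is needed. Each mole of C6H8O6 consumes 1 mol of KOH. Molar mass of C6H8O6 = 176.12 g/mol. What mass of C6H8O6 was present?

1.40 g

Total n(KOH) added = 0.3388 x 0.03662 = 0.01241 mol.
n(HNO3) used = 0.1794 x 0.02494 = 0.004474 mol, which equals the excess n(KOH).
So n(KOH) consumed by the sample = 0.01241 - 0.004474 = 0.007933 mol.
n(C6H8O6) = 0.007933 / 1 = 0.007933 mol.
mass = 0.007933 mol x 176.12 g/mol = 1.40 g.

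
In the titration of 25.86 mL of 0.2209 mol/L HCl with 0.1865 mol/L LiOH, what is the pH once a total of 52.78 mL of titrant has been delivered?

12.72

n(acid) = 0.2209 x 0.02586 = 0.005712 mol; n(LiOH) added = 0.1865 x 0.05278 = 0.009843 mol.
Base is in excess by 0.009843 - 0.005712 = 0.004131 mol in a total volume of 0.07864 L.
[OH^-] = 0.004131/0.07864 = 0.05253 M, so pOH = 1.28 and pH = 14.00 - 1.28 = 12.72.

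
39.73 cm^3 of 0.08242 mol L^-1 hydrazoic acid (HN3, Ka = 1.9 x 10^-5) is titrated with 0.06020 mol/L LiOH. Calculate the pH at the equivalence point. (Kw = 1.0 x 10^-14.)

n(HN3) = 0.08242 x 0.03973 = 0.003275 mol; V(LiOH) at equivalence = 0.003275/0.06020 = 0.05439 L.
At equivalence all the acid is converted to N3-; total volume = 0.03973 + 0.05439 = 0.09412 L, so [N3-] = 0.003275/0.09412 = 0.03479 M.
Kb = Kw/Ka = 1.0e-14 / 1.9 x 10^-5 = 5.26e-10.
[OH^-] = sqrt(Kb x [N3-]) = sqrt(5.26e-10 x 0.03479) = 4.28e-6 M.
pOH = 5.37, so pH = 14.00 - 5.37 = 8.63.

8.63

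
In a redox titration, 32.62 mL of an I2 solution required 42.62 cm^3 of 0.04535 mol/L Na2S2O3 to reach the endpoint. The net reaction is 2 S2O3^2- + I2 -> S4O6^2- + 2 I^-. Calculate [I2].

0.0296 M

n(Na2S2O3) = 0.04535 x 0.04262 = 0.001933 mol.
From the balanced equation, 2 mol Na2S2O3 reacts with 1 mol I2, so n(I2) = 0.001933 x 1/2 = 0.0009664 mol.
[I2] = 0.0009664 / 0.03262 L = 0.0296 M.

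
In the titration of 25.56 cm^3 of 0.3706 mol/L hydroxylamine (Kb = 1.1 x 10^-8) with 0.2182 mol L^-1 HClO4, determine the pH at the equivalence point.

3.45

n(NH2OH) = 0.3706 x 0.02556 = 0.009473 mol; V(HClO4) at equivalence = 0.009473/0.2182 = 0.04341 L.
At equivalence the base is fully converted to NH3OH+; total volume = 0.06897 L, so [NH3OH+] = 0.009473/0.06897 = 0.1373 M.
Ka(NH3OH+) = Kw/Kb = 1.0e-14 / 1.1 x 10^-8 = 9.09e-7.
[H^+] = sqrt(Ka x [NH3OH+]) = sqrt(9.09e-7 x 0.1373) = 0.000353 M.
pH = -log(0.000353) = 3.45.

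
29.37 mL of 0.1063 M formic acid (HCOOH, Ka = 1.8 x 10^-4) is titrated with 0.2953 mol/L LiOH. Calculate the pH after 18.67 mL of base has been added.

n(acid) = 0.1063 x 0.02937 = 0.003122 mol; n(LiOH) added = 0.2953 x 0.01867 = 0.005513 mol.
Base is in excess by 0.005513 - 0.003122 = 0.002391 mol in a total volume of 0.04804 L.
[OH^-] = 0.002391/0.04804 = 0.04978 M, so pOH = 1.30 and pH = 14.00 - 1.30 = 12.70.

12.70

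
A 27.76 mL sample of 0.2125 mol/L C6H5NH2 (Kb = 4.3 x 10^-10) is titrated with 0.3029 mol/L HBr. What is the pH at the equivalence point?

2.77

n(C6H5NH2) = 0.2125 x 0.02776 = 0.005899 mol; V(HBr) at equivalence = 0.005899/0.3029 = 0.01948 L.
At equivalence the base is fully converted to C6H5NH3+; total volume = 0.04724 L, so [C6H5NH3+] = 0.005899/0.04724 = 0.1249 M.
Ka(C6H5NH3+) = Kw/Kb = 1.0e-14 / 4.3 x 10^-10 = 2.33e-5.
[H^+] = sqrt(Ka x [C6H5NH3+]) = sqrt(2.33e-5 x 0.1249) = 0.00170 M.
pH = -log(0.00170) = 2.77.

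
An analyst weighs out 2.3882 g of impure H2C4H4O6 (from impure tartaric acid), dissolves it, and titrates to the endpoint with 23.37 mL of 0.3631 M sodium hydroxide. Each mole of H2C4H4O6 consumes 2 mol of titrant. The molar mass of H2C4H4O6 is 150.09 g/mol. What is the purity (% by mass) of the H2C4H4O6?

26.7%

n(NaOH) = 0.3631 x 0.02337 = 0.008486 mol.
n(H2C4H4O6) = 0.008486 / 2 = 0.004243 mol.
mass of H2C4H4O6 = 0.004243 x 150.09 = 0.6368 g.
% purity = 0.6368 / 2.3882 x 100 = 26.7%.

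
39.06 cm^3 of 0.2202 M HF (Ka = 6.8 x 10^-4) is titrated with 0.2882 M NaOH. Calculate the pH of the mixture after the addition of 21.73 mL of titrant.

3.60

Initial n(HF) = 0.2202 x 0.03906 = 0.008601 mol.
n(NaOH) added = 0.2882 x 0.02173 = 0.006263 mol, converting that many moles of HF to F-.
Remaining n(HF) = 0.002338 mol; n(F-) = 0.006263 mol.
By Henderson-Hasselbalch, pH = pKa + log([A^-]/[HA]) = 3.17 + log(0.006263/0.002338) = 3.17 + (+0.43) = 3.60.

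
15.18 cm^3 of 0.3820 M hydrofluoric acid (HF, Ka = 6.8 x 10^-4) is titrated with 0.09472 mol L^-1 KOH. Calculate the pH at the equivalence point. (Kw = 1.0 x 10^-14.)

n(HF) = 0.3820 x 0.01518 = 0.005799 mol; V(KOH) at equivalence = 0.005799/0.09472 = 0.06122 L.
At equivalence all the acid is converted to F-; total volume = 0.01518 + 0.06122 = 0.07640 L, so [F-] = 0.005799/0.07640 = 0.07590 M.
Kb = Kw/Ka = 1.0e-14 / 6.8 x 10^-4 = 1.47e-11.
[OH^-] = sqrt(Kb x [F-]) = sqrt(1.47e-11 x 0.07590) = 1.06e-6 M.
pOH = 5.98, so pH = 14.00 - 5.98 = 8.02.

8.02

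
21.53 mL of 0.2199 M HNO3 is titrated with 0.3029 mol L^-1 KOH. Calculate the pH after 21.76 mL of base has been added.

12.63

n(acid) = 0.2199 x 0.02153 = 0.004734 mol; n(KOH) added = 0.3029 x 0.02176 = 0.006591 mol.
Base is in excess by 0.006591 - 0.004734 = 0.001857 mol in a total volume of 0.04329 L.
[OH^-] = 0.001857/0.04329 = 0.04289 M, so pOH = 1.37 and pH = 14.00 - 1.37 = 12.63.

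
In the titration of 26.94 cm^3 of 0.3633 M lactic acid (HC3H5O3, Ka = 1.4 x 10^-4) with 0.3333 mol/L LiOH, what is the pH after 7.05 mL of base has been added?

3.35

Initial n(HC3H5O3) = 0.3633 x 0.02694 = 0.009787 mol.
n(LiOH) added = 0.3333 x 0.007050 = 0.002350 mol, converting that many moles of HC3H5O3 to C3H5O3-.
Remaining n(HC3H5O3) = 0.007438 mol; n(C3H5O3-) = 0.002350 mol.
By Henderson-Hasselbalch, pH = pKa + log([A^-]/[HA]) = 3.85 + log(0.002350/0.007438) = 3.85 + (-0.50) = 3.35.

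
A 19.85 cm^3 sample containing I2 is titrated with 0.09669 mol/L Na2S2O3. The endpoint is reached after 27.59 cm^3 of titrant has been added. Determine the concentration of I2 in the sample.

0.0672 M

n(Na2S2O3) = 0.09669 x 0.02759 = 0.002668 mol.
From the balanced equation, 2 mol Na2S2O3 reacts with 1 mol I2, so n(I2) = 0.002668 x 1/2 = 0.001334 mol.
[I2] = 0.001334 / 0.01985 L = 0.0672 M.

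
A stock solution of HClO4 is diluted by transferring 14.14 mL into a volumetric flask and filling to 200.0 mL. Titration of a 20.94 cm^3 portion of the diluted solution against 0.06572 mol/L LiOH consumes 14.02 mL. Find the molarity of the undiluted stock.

n(LiOH) = 0.06572 x 0.01402 = 0.0009214 mol.
n(HClO4) in the aliquot = 0.0009214 mol.
[diluted HClO4] = 0.0009214 / 0.02094 = 0.04400 M.
Dilution factor = 200.0/14.14 = 14.14, so [stock] = 0.04400 x 14.14 = 0.622 M.

0.622 M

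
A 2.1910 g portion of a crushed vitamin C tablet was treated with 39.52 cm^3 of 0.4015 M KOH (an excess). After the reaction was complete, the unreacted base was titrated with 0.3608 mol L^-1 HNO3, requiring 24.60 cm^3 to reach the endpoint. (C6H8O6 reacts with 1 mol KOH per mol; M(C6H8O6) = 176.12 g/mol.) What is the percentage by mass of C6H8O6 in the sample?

56.2%

Total n(KOH) added = 0.4015 x 0.03952 = 0.01587 mol.
n(HNO3) used = 0.3608 x 0.02460 = 0.008876 mol, which equals the excess n(KOH).
So n(KOH) consumed by the sample = 0.01587 - 0.008876 = 0.006992 mol.
n(C6H8O6) = 0.006992 / 1 = 0.006992 mol.
mass C6H8O6 = 0.006992 x 176.12 = 1.231 g, so %C6H8O6 = 1.231/2.1910 x 100 = 56.2%.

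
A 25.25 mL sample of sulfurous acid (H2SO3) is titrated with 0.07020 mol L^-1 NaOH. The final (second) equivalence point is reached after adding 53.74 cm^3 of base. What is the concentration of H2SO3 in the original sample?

n(NaOH) = 0.07020 x 0.05374 = 0.003773 mol.
At the final (second) equivalence point, 2 mol OH^- react per mol H2SO3, so n(H2SO3) = 0.003773 / 2 = 0.001886 mol.
[H2SO3] = 0.001886 / 0.02525 L = 0.0747 M.

0.0747 M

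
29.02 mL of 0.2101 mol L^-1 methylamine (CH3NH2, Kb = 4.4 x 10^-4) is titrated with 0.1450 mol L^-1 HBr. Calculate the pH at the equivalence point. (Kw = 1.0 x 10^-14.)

5.86

n(CH3NH2) = 0.2101 x 0.02902 = 0.006097 mol; V(HBr) at equivalence = 0.006097/0.1450 = 0.04205 L.
At equivalence the base is fully converted to CH3NH3+; total volume = 0.07107 L, so [CH3NH3+] = 0.006097/0.07107 = 0.08579 M.
Ka(CH3NH3+) = Kw/Kb = 1.0e-14 / 4.4 x 10^-4 = 2.27e-11.
[H^+] = sqrt(Ka x [CH3NH3+]) = sqrt(2.27e-11 x 0.08579) = 1.40e-6 M.
pH = -log(1.40e-6) = 5.86.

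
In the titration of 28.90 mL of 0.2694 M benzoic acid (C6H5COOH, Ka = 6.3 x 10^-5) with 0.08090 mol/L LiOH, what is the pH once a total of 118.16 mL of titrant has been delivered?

n(acid) = 0.2694 x 0.02890 = 0.007786 mol; n(LiOH) added = 0.08090 x 0.1182 = 0.009559 mol.
Base is in excess by 0.009559 - 0.007786 = 0.001773 mol in a total volume of 0.1471 L.
[OH^-] = 0.001773/0.1471 = 0.01206 M, so pOH = 1.92 and pH = 14.00 - 1.92 = 12.08.

12.08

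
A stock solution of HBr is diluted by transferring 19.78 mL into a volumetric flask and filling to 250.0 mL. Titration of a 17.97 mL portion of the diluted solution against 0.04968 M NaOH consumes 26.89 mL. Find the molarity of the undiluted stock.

n(NaOH) = 0.04968 x 0.02689 = 0.001336 mol.
n(HBr) in the aliquot = 0.001336 mol.
[diluted HBr] = 0.001336 / 0.01797 = 0.07434 M.
Dilution factor = 250.0/19.78 = 12.64, so [stock] = 0.07434 x 12.64 = 0.940 M.

0.940 M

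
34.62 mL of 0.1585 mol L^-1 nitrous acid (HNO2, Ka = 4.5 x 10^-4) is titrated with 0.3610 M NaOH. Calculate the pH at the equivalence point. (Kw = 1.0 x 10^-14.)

n(HNO2) = 0.1585 x 0.03462 = 0.005487 mol; V(NaOH) at equivalence = 0.005487/0.3610 = 0.01520 L.
At equivalence all the acid is converted to NO2-; total volume = 0.03462 + 0.01520 = 0.04982 L, so [NO2-] = 0.005487/0.04982 = 0.1101 M.
Kb = Kw/Ka = 1.0e-14 / 4.5 x 10^-4 = 2.22e-11.
[OH^-] = sqrt(Kb x [NO2-]) = sqrt(2.22e-11 x 0.1101) = 1.56e-6 M.
pOH = 5.81, so pH = 14.00 - 5.81 = 8.19.

8.19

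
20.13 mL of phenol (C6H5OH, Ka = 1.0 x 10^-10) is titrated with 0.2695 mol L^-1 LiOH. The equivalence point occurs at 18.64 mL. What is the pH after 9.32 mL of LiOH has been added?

10.00

9.32 mL is exactly half the equivalence volume (18.64/2), i.e. the half-equivalence point.
There, n(HA) = n(A^-), so pH = pKa = -log(1.0 x 10^-10) = 10.00.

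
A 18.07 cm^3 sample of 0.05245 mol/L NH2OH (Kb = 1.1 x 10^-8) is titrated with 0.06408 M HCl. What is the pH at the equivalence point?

n(NH2OH) = 0.05245 x 0.01807 = 0.0009478 mol; V(HCl) at equivalence = 0.0009478/0.06408 = 0.01479 L.
At equivalence the base is fully converted to NH3OH+; total volume = 0.03286 L, so [NH3OH+] = 0.0009478/0.03286 = 0.02884 M.
Ka(NH3OH+) = Kw/Kb = 1.0e-14 / 1.1 x 10^-8 = 9.09e-7.
[H^+] = sqrt(Ka x [NH3OH+]) = sqrt(9.09e-7 x 0.02884) = 0.000162 M.
pH = -log(0.000162) = 3.79.

3.79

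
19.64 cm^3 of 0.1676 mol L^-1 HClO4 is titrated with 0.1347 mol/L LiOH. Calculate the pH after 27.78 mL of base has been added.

n(acid) = 0.1676 x 0.01964 = 0.003292 mol; n(LiOH) added = 0.1347 x 0.02778 = 0.003742 mol.
Base is in excess by 0.003742 - 0.003292 = 0.0004503 mol in a total volume of 0.04742 L.
[OH^-] = 0.0004503/0.04742 = 0.009496 M, so pOH = 2.02 and pH = 14.00 - 2.02 = 11.98.

11.98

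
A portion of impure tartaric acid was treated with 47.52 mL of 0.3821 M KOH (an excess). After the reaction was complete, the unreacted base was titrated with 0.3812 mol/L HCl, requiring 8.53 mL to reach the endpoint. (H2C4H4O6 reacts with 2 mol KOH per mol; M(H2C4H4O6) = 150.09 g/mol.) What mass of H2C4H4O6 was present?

1.12 g

Total n(KOH) added = 0.3821 x 0.04752 = 0.01816 mol.
n(HCl) used = 0.3812 x 0.008530 = 0.003252 mol, which equals the excess n(KOH).
So n(KOH) consumed by the sample = 0.01816 - 0.003252 = 0.01491 mol.
n(H2C4H4O6) = 0.01491 / 2 = 0.007453 mol.
mass = 0.007453 mol x 150.09 g/mol = 1.12 g.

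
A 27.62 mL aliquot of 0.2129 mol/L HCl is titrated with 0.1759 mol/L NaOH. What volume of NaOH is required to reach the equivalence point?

n(HCl) = 0.2129 mol/L x 0.02762 L = 0.005880 mol.
At equivalence n(NaOH) = n(HCl) = 0.005880 mol.
V(NaOH) = 0.005880 / 0.1759 = 0.03343 L = 33.4 mL.

33.4 mL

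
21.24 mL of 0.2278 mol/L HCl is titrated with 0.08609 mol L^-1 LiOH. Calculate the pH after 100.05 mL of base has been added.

n(acid) = 0.2278 x 0.02124 = 0.004838 mol; n(LiOH) added = 0.08609 x 0.1001 = 0.008613 mol.
Base is in excess by 0.008613 - 0.004838 = 0.003775 mol in a total volume of 0.1213 L.
[OH^-] = 0.003775/0.1213 = 0.03112 M, so pOH = 1.51 and pH = 14.00 - 1.51 = 12.49.

12.49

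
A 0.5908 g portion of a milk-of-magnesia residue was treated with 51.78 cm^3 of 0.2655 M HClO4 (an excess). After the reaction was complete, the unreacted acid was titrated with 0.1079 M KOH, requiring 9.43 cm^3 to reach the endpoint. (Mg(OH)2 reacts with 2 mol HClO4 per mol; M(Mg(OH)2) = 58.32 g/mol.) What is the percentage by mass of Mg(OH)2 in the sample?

62.8%

Total n(HClO4) added = 0.2655 x 0.05178 = 0.01375 mol.
n(KOH) used = 0.1079 x 0.009430 = 0.001017 mol, which equals the excess n(HClO4).
So n(HClO4) consumed by the sample = 0.01375 - 0.001017 = 0.01273 mol.
n(Mg(OH)2) = 0.01273 / 2 = 0.006365 mol.
mass Mg(OH)2 = 0.006365 x 58.32 = 0.3712 g, so %Mg(OH)2 = 0.3712/0.5908 x 100 = 62.8%.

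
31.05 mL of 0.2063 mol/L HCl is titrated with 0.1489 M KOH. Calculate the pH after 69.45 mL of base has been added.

12.59

n(acid) = 0.2063 x 0.03105 = 0.006406 mol; n(KOH) added = 0.1489 x 0.06945 = 0.01034 mol.
Base is in excess by 0.01034 - 0.006406 = 0.003935 mol in a total volume of 0.1005 L.
[OH^-] = 0.003935/0.1005 = 0.03916 M, so pOH = 1.41 and pH = 14.00 - 1.41 = 12.59.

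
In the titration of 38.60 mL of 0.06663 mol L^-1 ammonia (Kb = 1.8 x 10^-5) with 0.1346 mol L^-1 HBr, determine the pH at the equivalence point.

5.30

n(NH3) = 0.06663 x 0.03860 = 0.002572 mol; V(HBr) at equivalence = 0.002572/0.1346 = 0.01911 L.
At equivalence the base is fully converted to NH4+; total volume = 0.05771 L, so [NH4+] = 0.002572/0.05771 = 0.04457 M.
Ka(NH4+) = Kw/Kb = 1.0e-14 / 1.8 x 10^-5 = 5.56e-10.
[H^+] = sqrt(Ka x [NH4+]) = sqrt(5.56e-10 x 0.04457) = 4.98e-6 M.
pH = -log(4.98e-6) = 5.30.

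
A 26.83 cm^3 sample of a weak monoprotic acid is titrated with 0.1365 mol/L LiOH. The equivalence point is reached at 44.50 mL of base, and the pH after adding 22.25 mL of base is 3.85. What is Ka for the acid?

1.4 x 10^-4

22.25 mL is half of the equivalence volume, so this is the half-equivalence point where [HA] = [A^-].
At half-equivalence pH = pKa, so pKa = 3.85.
Ka = 10^(-3.85) = 1.4 x 10^-4.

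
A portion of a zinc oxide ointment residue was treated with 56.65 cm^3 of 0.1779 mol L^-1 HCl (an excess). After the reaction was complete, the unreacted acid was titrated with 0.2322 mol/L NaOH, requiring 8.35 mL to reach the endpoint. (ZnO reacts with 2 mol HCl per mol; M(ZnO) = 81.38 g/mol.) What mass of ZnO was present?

0.331 g

Total n(HCl) added = 0.1779 x 0.05665 = 0.01008 mol.
n(NaOH) used = 0.2322 x 0.008350 = 0.001939 mol, which equals the excess n(HCl).
So n(HCl) consumed by the sample = 0.01008 - 0.001939 = 0.008139 mol.
n(ZnO) = 0.008139 / 2 = 0.004070 mol.
mass = 0.004070 mol x 81.38 g/mol = 0.331 g.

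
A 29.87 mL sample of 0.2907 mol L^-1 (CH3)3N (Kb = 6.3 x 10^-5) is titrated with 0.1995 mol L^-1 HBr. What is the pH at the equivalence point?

n((CH3)3N) = 0.2907 x 0.02987 = 0.008683 mol; V(HBr) at equivalence = 0.008683/0.1995 = 0.04352 L.
At equivalence the base is fully converted to (CH3)3NH+; total volume = 0.07339 L, so [(CH3)3NH+] = 0.008683/0.07339 = 0.1183 M.
Ka((CH3)3NH+) = Kw/Kb = 1.0e-14 / 6.3 x 10^-5 = 1.59e-10.
[H^+] = sqrt(Ka x [(CH3)3NH+]) = sqrt(1.59e-10 x 0.1183) = 4.33e-6 M.
pH = -log(4.33e-6) = 5.36.

5.36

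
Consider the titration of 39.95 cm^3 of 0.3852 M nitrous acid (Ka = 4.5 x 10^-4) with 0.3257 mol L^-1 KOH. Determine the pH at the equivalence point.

8.30

n(HNO2) = 0.3852 x 0.03995 = 0.01539 mol; V(KOH) at equivalence = 0.01539/0.3257 = 0.04725 L.
At equivalence all the acid is converted to NO2-; total volume = 0.03995 + 0.04725 = 0.08720 L, so [NO2-] = 0.01539/0.08720 = 0.1765 M.
Kb = Kw/Ka = 1.0e-14 / 4.5 x 10^-4 = 2.22e-11.
[OH^-] = sqrt(Kb x [NO2-]) = sqrt(2.22e-11 x 0.1765) = 1.98e-6 M.
pOH = 5.70, so pH = 14.00 - 5.70 = 8.30.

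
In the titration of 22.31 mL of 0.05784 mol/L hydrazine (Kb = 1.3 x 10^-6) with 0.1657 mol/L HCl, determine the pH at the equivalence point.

n(N2H4) = 0.05784 x 0.02231 = 0.001290 mol; V(HCl) at equivalence = 0.001290/0.1657 = 0.007788 L.
At equivalence the base is fully converted to N2H5+; total volume = 0.03010 L, so [N2H5+] = 0.001290/0.03010 = 0.04287 M.
Ka(N2H5+) = Kw/Kb = 1.0e-14 / 1.3 x 10^-6 = 7.69e-9.
[H^+] = sqrt(Ka x [N2H5+]) = sqrt(7.69e-9 x 0.04287) = 1.82e-5 M.
pH = -log(1.82e-5) = 4.74.

4.74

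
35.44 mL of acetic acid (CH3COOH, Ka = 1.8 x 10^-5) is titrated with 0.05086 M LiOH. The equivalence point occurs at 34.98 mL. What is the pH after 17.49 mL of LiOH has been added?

4.74

17.49 mL is exactly half the equivalence volume (34.98/2), i.e. the half-equivalence point.
There, n(HA) = n(A^-), so pH = pKa = -log(1.8 x 10^-5) = 4.74.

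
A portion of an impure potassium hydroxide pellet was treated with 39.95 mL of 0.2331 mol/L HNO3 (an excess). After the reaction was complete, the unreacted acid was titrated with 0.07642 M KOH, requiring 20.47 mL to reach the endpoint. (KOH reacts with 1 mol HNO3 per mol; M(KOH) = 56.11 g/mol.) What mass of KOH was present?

Total n(HNO3) added = 0.2331 x 0.03995 = 0.009312 mol.
n(KOH) used = 0.07642 x 0.02047 = 0.001564 mol, which equals the excess n(HNO3).
So n(HNO3) consumed by the sample = 0.009312 - 0.001564 = 0.007748 mol.
n(KOH) = 0.007748 / 1 = 0.007748 mol.
mass = 0.007748 mol x 56.11 g/mol = 0.435 g.

0.435 g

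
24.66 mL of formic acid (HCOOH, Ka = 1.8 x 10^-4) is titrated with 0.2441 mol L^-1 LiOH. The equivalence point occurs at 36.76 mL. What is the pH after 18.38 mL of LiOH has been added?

18.38 mL is exactly half the equivalence volume (36.76/2), i.e. the half-equivalence point.
There, n(HA) = n(A^-), so pH = pKa = -log(1.8 x 10^-4) = 3.74.

3.74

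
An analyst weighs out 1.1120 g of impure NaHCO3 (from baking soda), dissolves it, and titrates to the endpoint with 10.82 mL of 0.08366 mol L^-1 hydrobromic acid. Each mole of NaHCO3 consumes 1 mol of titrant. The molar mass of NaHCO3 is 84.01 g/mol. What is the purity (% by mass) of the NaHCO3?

n(HBr) = 0.08366 x 0.01082 = 0.0009052 mol.
n(NaHCO3) = 0.0009052 / 1 = 0.0009052 mol.
mass of NaHCO3 = 0.0009052 x 84.01 = 0.07605 g.
% purity = 0.07605 / 1.1120 x 100 = 6.84%.

6.84%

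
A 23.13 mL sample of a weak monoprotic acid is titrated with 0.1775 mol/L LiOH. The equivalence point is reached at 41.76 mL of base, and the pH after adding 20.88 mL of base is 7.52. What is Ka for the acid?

3.0 x 10^-8

20.88 mL is half of the equivalence volume, so this is the half-equivalence point where [HA] = [A^-].
At half-equivalence pH = pKa, so pKa = 7.52.
Ka = 10^(-7.52) = 3.0 x 10^-8.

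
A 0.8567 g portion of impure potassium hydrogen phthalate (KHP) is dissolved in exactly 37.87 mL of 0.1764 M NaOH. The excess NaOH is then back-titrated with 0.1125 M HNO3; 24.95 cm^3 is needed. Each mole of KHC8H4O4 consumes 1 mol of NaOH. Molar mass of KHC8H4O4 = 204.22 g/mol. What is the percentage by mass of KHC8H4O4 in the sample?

Total n(NaOH) added = 0.1764 x 0.03787 = 0.006680 mol.
n(HNO3) used = 0.1125 x 0.02495 = 0.002807 mol, which equals the excess n(NaOH).
So n(NaOH) consumed by the sample = 0.006680 - 0.002807 = 0.003873 mol.
n(KHC8H4O4) = 0.003873 / 1 = 0.003873 mol.
mass KHC8H4O4 = 0.003873 x 204.22 = 0.7910 g, so %KHC8H4O4 = 0.7910/0.8567 x 100 = 92.3%.

92.3%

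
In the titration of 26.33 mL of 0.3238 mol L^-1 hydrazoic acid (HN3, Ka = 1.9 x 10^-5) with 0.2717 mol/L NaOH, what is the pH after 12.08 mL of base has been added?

4.52

Initial n(HN3) = 0.3238 x 0.02633 = 0.008526 mol.
n(NaOH) added = 0.2717 x 0.01208 = 0.003282 mol, converting that many moles of HN3 to N3-.
Remaining n(HN3) = 0.005244 mol; n(N3-) = 0.003282 mol.
By Henderson-Hasselbalch, pH = pKa + log([A^-]/[HA]) = 4.72 + log(0.003282/0.005244) = 4.72 + (-0.20) = 4.52.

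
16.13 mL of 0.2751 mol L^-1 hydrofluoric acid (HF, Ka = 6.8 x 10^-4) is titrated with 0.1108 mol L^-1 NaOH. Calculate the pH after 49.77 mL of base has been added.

12.21

n(acid) = 0.2751 x 0.01613 = 0.004437 mol; n(NaOH) added = 0.1108 x 0.04977 = 0.005515 mol.
Base is in excess by 0.005515 - 0.004437 = 0.001077 mol in a total volume of 0.06590 L.
[OH^-] = 0.001077/0.06590 = 0.01635 M, so pOH = 1.79 and pH = 14.00 - 1.79 = 12.21.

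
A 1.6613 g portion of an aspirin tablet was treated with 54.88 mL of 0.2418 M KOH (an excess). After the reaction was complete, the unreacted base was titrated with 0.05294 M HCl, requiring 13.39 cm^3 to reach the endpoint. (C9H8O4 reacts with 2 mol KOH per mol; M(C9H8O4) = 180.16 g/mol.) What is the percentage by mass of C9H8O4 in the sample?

68.1%

Total n(KOH) added = 0.2418 x 0.05488 = 0.01327 mol.
n(HCl) used = 0.05294 x 0.01339 = 0.0007089 mol, which equals the excess n(KOH).
So n(KOH) consumed by the sample = 0.01327 - 0.0007089 = 0.01256 mol.
n(C9H8O4) = 0.01256 / 2 = 0.006281 mol.
mass C9H8O4 = 0.006281 x 180.16 = 1.132 g, so %C9H8O4 = 1.132/1.6613 x 100 = 68.1%.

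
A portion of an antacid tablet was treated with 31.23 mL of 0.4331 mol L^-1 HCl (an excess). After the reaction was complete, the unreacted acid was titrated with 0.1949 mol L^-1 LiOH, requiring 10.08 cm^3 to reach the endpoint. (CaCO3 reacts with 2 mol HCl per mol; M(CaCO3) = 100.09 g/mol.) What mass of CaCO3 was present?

0.579 g

Total n(HCl) added = 0.4331 x 0.03123 = 0.01353 mol.
n(LiOH) used = 0.1949 x 0.01008 = 0.001965 mol, which equals the excess n(HCl).
So n(HCl) consumed by the sample = 0.01353 - 0.001965 = 0.01156 mol.
n(CaCO3) = 0.01156 / 2 = 0.005781 mol.
mass = 0.005781 mol x 100.09 g/mol = 0.579 g.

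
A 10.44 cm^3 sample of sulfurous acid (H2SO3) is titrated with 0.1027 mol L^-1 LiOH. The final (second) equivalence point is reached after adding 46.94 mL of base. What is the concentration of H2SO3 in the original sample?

0.231 M

n(LiOH) = 0.1027 x 0.04694 = 0.004821 mol.
At the final (second) equivalence point, 2 mol OH^- react per mol H2SO3, so n(H2SO3) = 0.004821 / 2 = 0.002410 mol.
[H2SO3] = 0.002410 / 0.01044 L = 0.231 M.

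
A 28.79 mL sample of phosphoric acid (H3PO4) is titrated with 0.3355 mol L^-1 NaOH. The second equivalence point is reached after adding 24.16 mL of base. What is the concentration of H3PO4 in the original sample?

0.141 M

n(NaOH) = 0.3355 x 0.02416 = 0.008106 mol.
At the second equivalence point, 2 mol OH^- react per mol H3PO4, so n(H3PO4) = 0.008106 / 2 = 0.004053 mol.
[H3PO4] = 0.004053 / 0.02879 L = 0.141 M.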